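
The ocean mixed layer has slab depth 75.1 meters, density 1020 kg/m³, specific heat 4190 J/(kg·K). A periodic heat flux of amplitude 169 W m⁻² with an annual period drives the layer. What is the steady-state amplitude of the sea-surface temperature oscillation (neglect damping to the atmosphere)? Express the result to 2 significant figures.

2.6 K

Areal heat capacity C = ρ c_p D = 1020 × 4190 × 75.1 = 3.21×10^8 J m⁻² K⁻¹.
Angular frequency ω = 2π / T = 2π / 3.15×10^7 s = 1.99×10^-7 s⁻¹.
Cω = 3.21×10^8 × 1.99×10^-7 = 63.9 W/(m²·K).
Amplitude A = F₀ / (Cω) = 169 / 63.9 = 2.64 K.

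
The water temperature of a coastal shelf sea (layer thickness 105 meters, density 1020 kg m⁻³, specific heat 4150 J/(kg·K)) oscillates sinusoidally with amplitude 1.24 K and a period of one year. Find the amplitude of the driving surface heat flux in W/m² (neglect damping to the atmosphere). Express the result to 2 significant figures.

110

Areal heat capacity C = ρ c_p D = 1020 × 4150 × 105 = 4.44×10^8 J/(m²·K).
ω = 2π / 3.15×10^7 s = 1.99×10^-7 s⁻¹.
Cω = 4.44×10^8 × 1.99×10^-7 = 88.6 W/(m²·K).
F₀ = A × Cω = 1.24 × 88.6 = 110 W/m².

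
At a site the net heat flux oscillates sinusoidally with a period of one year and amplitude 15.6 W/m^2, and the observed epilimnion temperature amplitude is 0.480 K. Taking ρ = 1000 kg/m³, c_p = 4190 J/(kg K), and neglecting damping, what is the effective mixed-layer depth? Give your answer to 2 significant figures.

39 m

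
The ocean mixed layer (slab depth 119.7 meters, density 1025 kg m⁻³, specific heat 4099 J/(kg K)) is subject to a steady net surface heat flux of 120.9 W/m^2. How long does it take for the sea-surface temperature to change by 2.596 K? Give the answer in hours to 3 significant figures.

3000 hours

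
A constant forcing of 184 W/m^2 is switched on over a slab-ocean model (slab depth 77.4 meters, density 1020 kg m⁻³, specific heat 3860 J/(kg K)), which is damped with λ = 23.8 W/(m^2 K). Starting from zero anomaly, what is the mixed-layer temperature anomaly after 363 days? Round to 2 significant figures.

7.1 K

Areal heat capacity C = ρ c_p D = 1020 × 3860 × 77.4 = 3.05×10^8 J m⁻² K⁻¹.
τ = C / λ = 3.05×10^8 / 23.8 = 1.28×10^7 s.
Equilibrium anomaly ΔT_eq = F / λ = 184 / 23.8 = 7.73 K.
t = 363 days = 3.14×10^7 s, so t/τ = 2.45.
ΔT(t) = ΔT_eq (1 − e^(−t/τ)) = 7.73 × (1 − e^−2.45) = 7.06 K.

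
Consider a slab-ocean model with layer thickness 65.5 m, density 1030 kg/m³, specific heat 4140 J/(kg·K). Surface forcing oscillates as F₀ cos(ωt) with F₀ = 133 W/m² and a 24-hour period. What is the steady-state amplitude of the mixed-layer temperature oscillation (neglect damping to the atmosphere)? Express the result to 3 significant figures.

0.00655 K

Areal heat capacity C = ρ c_p D = 1030 × 4140 × 65.5 = 2.79×10^8 J m⁻² K⁻¹.
Angular frequency ω = 2π / T = 2π / 86400 s = 7.27×10^-5 s⁻¹.
Cω = 2.79×10^8 × 7.27×10^-5 = 20300 W/(m²·K).
Amplitude A = F₀ / (Cω) = 133 / 20300 = 0.00655 K.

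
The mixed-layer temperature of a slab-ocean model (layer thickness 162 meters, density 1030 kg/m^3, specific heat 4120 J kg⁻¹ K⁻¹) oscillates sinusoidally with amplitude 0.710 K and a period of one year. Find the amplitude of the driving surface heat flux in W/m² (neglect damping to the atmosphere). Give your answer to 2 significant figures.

Areal heat capacity C = ρ c_p D = 1030 × 4120 × 162 = 6.87×10^8 J/(m²·K).
ω = 2π / 3.15×10^7 s = 1.99×10^-7 s⁻¹.
Cω = 6.87×10^8 × 1.99×10^-7 = 137 W/(m²·K).
F₀ = A × Cω = 0.710 × 137 = 97.2 W/m².

97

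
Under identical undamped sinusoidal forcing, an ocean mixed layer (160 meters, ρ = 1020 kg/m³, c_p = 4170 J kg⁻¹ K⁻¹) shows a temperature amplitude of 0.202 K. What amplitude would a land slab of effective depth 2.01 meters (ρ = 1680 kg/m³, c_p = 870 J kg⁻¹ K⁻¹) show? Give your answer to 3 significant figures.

C_ocean = 6.81×10^8 J/(m²·K); C_land = 2.94×10^6 J/(m²·K).
A ∝ 1/C ⇒ A_land = A_ocean × C_ocean/C_land = 0.202 × 232 = 46.8 K.

46.8 K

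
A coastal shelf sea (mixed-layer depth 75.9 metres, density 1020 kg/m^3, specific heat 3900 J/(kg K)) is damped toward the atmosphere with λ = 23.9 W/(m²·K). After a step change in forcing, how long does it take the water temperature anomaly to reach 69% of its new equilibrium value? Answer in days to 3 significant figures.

171 days

Areal heat capacity C = ρ c_p D = 1020 × 3900 × 75.9 = 3.02×10^8 J m⁻² K⁻¹.
τ = C / λ = 3.02×10^8 / 23.9 = 1.26×10^7 s.
Fraction reached: 1 − e^(−t/τ) = 0.69 ⇒ t = −τ ln(1 − 0.69) = τ × 1.17.
t = 1.48×10^7 s = 171 days.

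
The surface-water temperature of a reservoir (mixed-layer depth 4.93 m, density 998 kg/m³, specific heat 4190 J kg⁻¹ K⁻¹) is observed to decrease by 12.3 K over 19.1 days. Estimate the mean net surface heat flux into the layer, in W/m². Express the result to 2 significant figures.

-150

Areal heat capacity C = ρ c_p D = 998 × 4190 × 4.93 = 2.06×10^7 J/(m²·K).
Required heat per unit area: Q = C ΔT = 2.06×10^7 × -12.3 = -2.54×10^8 J/m².
Flux F = Q / Δt = -2.54×10^8 / 1.65×10^6 s = -154 W/m².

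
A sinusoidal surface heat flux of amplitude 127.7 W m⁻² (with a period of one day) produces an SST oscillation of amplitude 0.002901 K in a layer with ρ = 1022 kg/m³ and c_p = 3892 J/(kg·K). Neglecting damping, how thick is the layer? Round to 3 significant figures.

152 m

ω = 2π / 86400 s = 7.27×10^-5 s⁻¹.
Required C = F₀ / (A ω) = 127.7 / (0.002901 × 7.27×10^-5) = 6.05×10^8 J/(m²·K).
D = C / (ρ c_p) = 6.05×10^8 / (1022 × 3892) = 152 m.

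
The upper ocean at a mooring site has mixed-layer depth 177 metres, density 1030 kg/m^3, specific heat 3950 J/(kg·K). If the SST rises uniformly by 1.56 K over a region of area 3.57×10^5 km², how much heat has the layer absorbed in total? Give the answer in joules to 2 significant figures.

Areal heat capacity C = ρ c_p D = 1030 × 3950 × 177 = 7.20×10^8 J/(m²·K).
Heat per unit area: q = C ΔT = 7.20×10^8 × 1.56 = 1.12×10^9 J/m².
Total heat: Q = q × A = 1.12×10^9 × (3.57×10^5 × 10⁶ m²) = 4.01×10^20 J.

4.0×10^20 J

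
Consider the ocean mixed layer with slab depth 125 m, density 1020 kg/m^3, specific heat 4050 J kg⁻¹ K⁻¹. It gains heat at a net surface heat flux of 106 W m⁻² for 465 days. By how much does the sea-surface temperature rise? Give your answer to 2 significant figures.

8.2 K

Areal heat capacity C = ρ c_p D = 1020 × 4050 × 125 = 5.16×10^8 J/(m^2 K).
Net heat input Q = F Δt = 106 × (465 days × 86400 s/day) = 4.26×10^9 J/m².
ΔT = Q / C = 4.26×10^9 / 5.16×10^8 = 8.25 K.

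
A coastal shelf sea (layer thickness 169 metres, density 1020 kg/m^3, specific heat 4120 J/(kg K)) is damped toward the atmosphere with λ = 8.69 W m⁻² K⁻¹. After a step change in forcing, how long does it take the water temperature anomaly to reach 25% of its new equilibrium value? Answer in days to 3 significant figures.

272 days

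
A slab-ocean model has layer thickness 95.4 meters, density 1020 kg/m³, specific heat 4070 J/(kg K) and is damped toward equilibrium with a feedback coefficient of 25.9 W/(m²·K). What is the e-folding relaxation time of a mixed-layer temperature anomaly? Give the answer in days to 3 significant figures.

Areal heat capacity C = ρ c_p D = 1020 × 4070 × 95.4 = 3.96×10^8 J/(m²·K).
Relaxation time τ = C / λ = 3.96×10^8 / 25.9 = 1.53×10^7 s.
In days: 1.53×10^7 s / (86400 s/day) = 177 days.

177 days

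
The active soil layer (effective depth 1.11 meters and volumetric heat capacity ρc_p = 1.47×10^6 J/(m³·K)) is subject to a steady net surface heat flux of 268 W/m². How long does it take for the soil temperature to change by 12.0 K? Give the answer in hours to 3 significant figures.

Areal heat capacity C = ρc_p × D = 1.47×10^6 × 1.11 = 1.63×10^6 J m⁻² K⁻¹.
Time required: Δt = C ΔT / F = 1.63×10^6 × 12.0 / 268 = 73100 s.
In hours: 73100 s / (3600 s/hour) = 20.3 hours.

20.3 hours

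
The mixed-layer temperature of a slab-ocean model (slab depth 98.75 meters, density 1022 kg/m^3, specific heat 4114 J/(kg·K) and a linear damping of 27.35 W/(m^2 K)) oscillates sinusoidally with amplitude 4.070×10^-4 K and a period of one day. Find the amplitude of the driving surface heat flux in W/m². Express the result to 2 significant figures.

Areal heat capacity C = ρ c_p D = 1022 × 4114 × 98.75 = 4.15×10^8 J/(m²·K).
ω = 2π / 86400 s = 7.27×10^-5 s⁻¹.
√((Cω)² + λ²) = √((30200)² + 27.35²) = 30200 W/(m²·K).
F₀ = A × √((Cω)²+λ²) = 4.070×10^-4 × 30200 = 12.3 W/m².

12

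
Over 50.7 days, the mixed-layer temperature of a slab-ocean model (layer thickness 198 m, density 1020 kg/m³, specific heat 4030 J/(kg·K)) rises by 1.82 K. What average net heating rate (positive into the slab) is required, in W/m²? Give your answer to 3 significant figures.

Areal heat capacity C = ρ c_p D = 1020 × 4030 × 198 = 8.14×10^8 J m⁻² K⁻¹.
Required heat per unit area: Q = C ΔT = 8.14×10^8 × 1.82 = 1.48×10^9 J/m².
Flux F = Q / Δt = 1.48×10^9 / 4.38×10^6 s = 338 W/m².

338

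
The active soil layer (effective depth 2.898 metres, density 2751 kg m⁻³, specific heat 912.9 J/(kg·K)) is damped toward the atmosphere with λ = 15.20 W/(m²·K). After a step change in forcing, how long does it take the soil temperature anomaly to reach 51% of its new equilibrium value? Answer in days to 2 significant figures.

4.0 days

Areal heat capacity C = ρ c_p D = 2751 × 912.9 × 2.898 = 7.28×10^6 J/(m^2 K).
τ = C / λ = 7.28×10^6 / 15.20 = 4.79×10^5 s.
Fraction reached: 1 − e^(−t/τ) = 0.51 ⇒ t = −τ ln(1 − 0.51) = τ × 0.713.
t = 3.42×10^5 s = 3.95 days.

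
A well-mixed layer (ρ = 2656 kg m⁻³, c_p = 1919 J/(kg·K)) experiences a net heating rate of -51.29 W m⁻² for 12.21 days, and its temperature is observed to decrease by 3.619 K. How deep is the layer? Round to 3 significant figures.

2.93 m

Heat input Q = F Δt = -51.29 × 1.05×10^6 s = -5.41×10^7 J/m².
Required areal heat capacity C = Q / ΔT = 1.50×10^7 J/(m²·K).
Depth D = C / (ρ c_p) = 1.50×10^7 / (2656 × 1919) = 2.93 m.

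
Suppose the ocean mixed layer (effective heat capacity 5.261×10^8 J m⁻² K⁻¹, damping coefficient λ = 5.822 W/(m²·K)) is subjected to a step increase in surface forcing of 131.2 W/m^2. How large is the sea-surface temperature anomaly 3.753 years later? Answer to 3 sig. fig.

16.5 K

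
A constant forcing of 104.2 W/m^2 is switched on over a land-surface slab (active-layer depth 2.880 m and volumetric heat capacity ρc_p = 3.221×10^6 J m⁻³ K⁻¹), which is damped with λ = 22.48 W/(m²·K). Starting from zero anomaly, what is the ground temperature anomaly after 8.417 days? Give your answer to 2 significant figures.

Areal heat capacity C = ρc_p × D = 3.221×10^6 × 2.880 = 9.28×10^6 J/(m^2 K).
τ = C / λ = 9.28×10^6 / 22.48 = 4.13×10^5 s.
Equilibrium anomaly ΔT_eq = F / λ = 104.2 / 22.48 = 4.64 K.
t = 8.417 days = 7.27×10^5 s, so t/τ = 1.76.
ΔT(t) = ΔT_eq (1 − e^(−t/τ)) = 4.64 × (1 − e^−1.76) = 3.84 K.

3.8 K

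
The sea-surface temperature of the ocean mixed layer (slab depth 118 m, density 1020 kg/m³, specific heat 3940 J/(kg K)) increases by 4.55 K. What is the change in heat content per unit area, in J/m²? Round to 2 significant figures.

2.2×10^9

Areal heat capacity C = ρ c_p D = 1020 × 3940 × 118 = 4.74×10^8 J m⁻² K⁻¹.
ΔQ = C ΔT = 4.74×10^8 × 4.55 = 2.16×10^9 J/m².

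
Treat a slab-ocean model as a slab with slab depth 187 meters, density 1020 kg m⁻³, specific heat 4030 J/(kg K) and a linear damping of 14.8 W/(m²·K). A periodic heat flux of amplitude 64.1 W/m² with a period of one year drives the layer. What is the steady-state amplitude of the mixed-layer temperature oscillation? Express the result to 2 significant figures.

Areal heat capacity C = ρ c_p D = 1020 × 4030 × 187 = 7.69×10^8 J/(m^2 K).
Angular frequency ω = 2π / T = 2π / 3.15×10^7 s = 1.99×10^-7 s⁻¹.
√((Cω)² + λ²) = √((153)² + 14.8²) = 154 W/(m²·K).
Amplitude A = F₀ / √((Cω)²+λ²) = 64.1 / 154 = 0.417 K.

0.42 K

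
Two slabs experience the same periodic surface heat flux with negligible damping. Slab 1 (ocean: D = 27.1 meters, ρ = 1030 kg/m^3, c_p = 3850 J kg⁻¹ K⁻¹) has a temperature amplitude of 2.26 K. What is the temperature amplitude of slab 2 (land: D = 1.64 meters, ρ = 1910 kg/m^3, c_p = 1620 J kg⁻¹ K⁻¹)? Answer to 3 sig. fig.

C_ocean = 1.07×10^8 J/(m²·K); C_land = 5.07×10^6 J/(m²·K).
A ∝ 1/C ⇒ A_land = A_ocean × C_ocean/C_land = 2.26 × 21.2 = 47.9 K.

47.9 K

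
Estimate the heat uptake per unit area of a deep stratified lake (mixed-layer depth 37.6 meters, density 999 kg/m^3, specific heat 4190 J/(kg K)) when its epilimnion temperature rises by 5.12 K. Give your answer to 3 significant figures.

Areal heat capacity C = ρ c_p D = 999 × 4190 × 37.6 = 1.57×10^8 J m⁻² K⁻¹.
ΔQ = C ΔT = 1.57×10^8 × 5.12 = 8.06×10^8 J/m².

8.06×10^8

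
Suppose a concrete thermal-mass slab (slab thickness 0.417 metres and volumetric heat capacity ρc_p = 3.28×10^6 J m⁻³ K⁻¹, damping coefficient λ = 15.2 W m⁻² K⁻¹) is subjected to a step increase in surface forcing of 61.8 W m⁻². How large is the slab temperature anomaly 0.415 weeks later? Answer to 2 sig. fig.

3.8 K

Areal heat capacity C = ρc_p × D = 3.28×10^6 × 0.417 = 1.37×10^6 J/(m²·K).
τ = C / λ = 1.37×10^6 / 15.2 = 90000 s.
Equilibrium anomaly ΔT_eq = F / λ = 61.8 / 15.2 = 4.07 K.
t = 0.415 weeks = 2.51×10^5 s, so t/τ = 2.79.
ΔT(t) = ΔT_eq (1 − e^(−t/τ)) = 4.07 × (1 − e^−2.79) = 3.82 K.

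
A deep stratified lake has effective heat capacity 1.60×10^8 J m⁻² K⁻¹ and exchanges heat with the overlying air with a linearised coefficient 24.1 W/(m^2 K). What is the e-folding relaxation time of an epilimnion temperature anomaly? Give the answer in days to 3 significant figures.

76.8 days

Areal heat capacity C = 1.60×10^8 J m⁻² K⁻¹ (given).
Relaxation time τ = C / λ = 1.60×10^8 / 24.1 = 6.64×10^6 s.
In days: 6.64×10^6 s / (86400 s/day) = 76.8 days.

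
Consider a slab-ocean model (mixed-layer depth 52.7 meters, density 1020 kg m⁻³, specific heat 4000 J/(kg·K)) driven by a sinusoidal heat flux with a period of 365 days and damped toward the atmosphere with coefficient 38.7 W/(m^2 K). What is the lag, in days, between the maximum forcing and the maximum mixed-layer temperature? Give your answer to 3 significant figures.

Areal heat capacity C = ρ c_p D = 1020 × 4000 × 52.7 = 2.15×10^8 J m⁻² K⁻¹.
ω = 2π / 3.15×10^7 s = 1.99×10^-7 s⁻¹.
Phase lag φ = arctan(Cω/λ) = arctan(42.8/38.7) = 0.836 rad.
Time lag = φ / ω = 0.836 / 1.99×10^-7 = 4.20×10^6 s = 48.6 days.

48.6 days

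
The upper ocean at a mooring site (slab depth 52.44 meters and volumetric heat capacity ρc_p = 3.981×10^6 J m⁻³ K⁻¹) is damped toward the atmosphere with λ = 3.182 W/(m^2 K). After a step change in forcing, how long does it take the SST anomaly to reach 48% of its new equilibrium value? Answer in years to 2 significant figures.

Areal heat capacity C = ρc_p × D = 3.981×10^6 × 52.44 = 2.09×10^8 J/(m^2 K).
τ = C / λ = 2.09×10^8 / 3.182 = 6.56×10^7 s.
Fraction reached: 1 − e^(−t/τ) = 0.48 ⇒ t = −τ ln(1 − 0.48) = τ × 0.654.
t = 4.29×10^7 s = 1.36 years.

1.4 years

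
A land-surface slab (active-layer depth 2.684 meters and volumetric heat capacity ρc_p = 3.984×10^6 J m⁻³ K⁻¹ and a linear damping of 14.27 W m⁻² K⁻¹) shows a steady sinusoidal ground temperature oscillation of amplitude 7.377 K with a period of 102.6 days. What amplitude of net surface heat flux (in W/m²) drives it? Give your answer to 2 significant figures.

120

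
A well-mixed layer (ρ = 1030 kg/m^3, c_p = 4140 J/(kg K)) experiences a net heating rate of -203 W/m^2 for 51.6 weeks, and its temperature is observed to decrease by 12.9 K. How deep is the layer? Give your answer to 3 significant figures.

Heat input Q = F Δt = -203 × 3.12×10^7 s = -6.34×10^9 J/m².
Required areal heat capacity C = Q / ΔT = 4.91×10^8 J/(m²·K).
Depth D = C / (ρ c_p) = 4.91×10^8 / (1030 × 4140) = 115 m.

115 m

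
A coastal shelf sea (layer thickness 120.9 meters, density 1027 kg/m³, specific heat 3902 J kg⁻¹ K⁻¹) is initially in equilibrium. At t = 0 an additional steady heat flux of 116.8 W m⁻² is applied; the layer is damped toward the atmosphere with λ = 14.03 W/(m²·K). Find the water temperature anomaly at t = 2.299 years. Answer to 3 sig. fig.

7.31 K

Areal heat capacity C = ρ c_p D = 1027 × 3902 × 120.9 = 4.84×10^8 J m⁻² K⁻¹.
τ = C / λ = 4.84×10^8 / 14.03 = 3.45×10^7 s.
Equilibrium anomaly ΔT_eq = F / λ = 116.8 / 14.03 = 8.33 K.
t = 2.299 years = 7.26×10^7 s, so t/τ = 2.10.
ΔT(t) = ΔT_eq (1 − e^(−t/τ)) = 8.33 × (1 − e^−2.10) = 7.31 K.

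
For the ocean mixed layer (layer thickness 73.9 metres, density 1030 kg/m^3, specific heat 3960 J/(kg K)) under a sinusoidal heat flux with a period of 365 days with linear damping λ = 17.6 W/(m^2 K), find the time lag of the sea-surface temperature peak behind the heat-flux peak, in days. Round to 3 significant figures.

Areal heat capacity C = ρ c_p D = 1030 × 3960 × 73.9 = 3.01×10^8 J/(m^2 K).
ω = 2π / 3.15×10^7 s = 1.99×10^-7 s⁻¹.
Phase lag φ = arctan(Cω/λ) = arctan(60.1/17.6) = 1.29 rad.
Time lag = φ / ω = 1.29 / 1.99×10^-7 = 6.45×10^6 s = 74.7 days.

74.7 days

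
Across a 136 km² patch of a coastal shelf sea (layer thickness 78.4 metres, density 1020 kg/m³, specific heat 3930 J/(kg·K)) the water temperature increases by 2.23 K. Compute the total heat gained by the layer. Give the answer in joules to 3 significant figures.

9.53×10^16 J

Areal heat capacity C = ρ c_p D = 1020 × 3930 × 78.4 = 3.14×10^8 J/(m^2 K).
Heat per unit area: q = C ΔT = 3.14×10^8 × 2.23 = 7.01×10^8 J/m².
Total heat: Q = q × A = 7.01×10^8 × (136 × 10⁶ m²) = 9.53×10^16 J.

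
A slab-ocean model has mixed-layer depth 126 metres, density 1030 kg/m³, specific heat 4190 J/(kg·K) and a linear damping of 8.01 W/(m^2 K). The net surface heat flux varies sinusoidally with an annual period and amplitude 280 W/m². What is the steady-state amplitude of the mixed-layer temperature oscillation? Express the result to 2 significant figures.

2.6 K

Areal heat capacity C = ρ c_p D = 1030 × 4190 × 126 = 5.44×10^8 J/(m²·K).
Angular frequency ω = 2π / T = 2π / 3.15×10^7 s = 1.99×10^-7 s⁻¹.
√((Cω)² + λ²) = √((108)² + 8.01²) = 109 W/(m²·K).
Amplitude A = F₀ / √((Cω)²+λ²) = 280 / 109 = 2.58 K.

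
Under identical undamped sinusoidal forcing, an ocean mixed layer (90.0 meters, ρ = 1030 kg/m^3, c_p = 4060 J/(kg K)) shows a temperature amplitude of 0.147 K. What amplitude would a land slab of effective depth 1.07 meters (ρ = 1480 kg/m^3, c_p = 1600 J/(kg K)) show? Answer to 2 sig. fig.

22 K

C_ocean = 3.76×10^8 J/(m²·K); C_land = 2.53×10^6 J/(m²·K).
A ∝ 1/C ⇒ A_land = A_ocean × C_ocean/C_land = 0.147 × 149 = 21.8 K.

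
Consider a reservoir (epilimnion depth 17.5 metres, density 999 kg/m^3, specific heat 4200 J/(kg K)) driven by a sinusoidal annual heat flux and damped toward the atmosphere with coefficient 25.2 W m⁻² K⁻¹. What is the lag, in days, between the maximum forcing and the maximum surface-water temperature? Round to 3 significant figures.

30.6 days

Areal heat capacity C = ρ c_p D = 999 × 4200 × 17.5 = 7.34×10^7 J/(m^2 K).
ω = 2π / 3.15×10^7 s = 1.99×10^-7 s⁻¹.
Phase lag φ = arctan(Cω/λ) = arctan(14.6/25.2) = 0.526 rad.
Time lag = φ / ω = 0.526 / 1.99×10^-7 = 2.64×10^6 s = 30.6 days.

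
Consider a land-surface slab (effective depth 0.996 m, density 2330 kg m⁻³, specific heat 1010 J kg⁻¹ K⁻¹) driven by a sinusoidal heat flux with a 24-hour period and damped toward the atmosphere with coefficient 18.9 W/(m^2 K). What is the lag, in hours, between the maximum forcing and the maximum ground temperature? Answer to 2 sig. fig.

5.6 hours

Areal heat capacity C = ρ c_p D = 2330 × 1010 × 0.996 = 2.34×10^6 J m⁻² K⁻¹.
ω = 2π / 86400 s = 7.27×10^-5 s⁻¹.
Phase lag φ = arctan(Cω/λ) = arctan(170/18.9) = 1.46 rad.
Time lag = φ / ω = 1.46 / 7.27×10^-5 = 20100 s = 5.58 hours.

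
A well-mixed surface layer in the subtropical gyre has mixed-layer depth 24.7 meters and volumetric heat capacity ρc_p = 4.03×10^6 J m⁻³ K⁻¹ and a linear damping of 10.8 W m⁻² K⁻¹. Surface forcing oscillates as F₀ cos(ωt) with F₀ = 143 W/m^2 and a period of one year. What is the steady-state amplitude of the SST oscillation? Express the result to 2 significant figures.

6.3 K

Areal heat capacity C = ρc_p × D = 4.03×10^6 × 24.7 = 9.95×10^7 J/(m^2 K).
Angular frequency ω = 2π / T = 2π / 3.15×10^7 s = 1.99×10^-7 s⁻¹.
√((Cω)² + λ²) = √((19.8)² + 10.8²) = 22.6 W/(m²·K).
Amplitude A = F₀ / √((Cω)²+λ²) = 143 / 22.6 = 6.33 K.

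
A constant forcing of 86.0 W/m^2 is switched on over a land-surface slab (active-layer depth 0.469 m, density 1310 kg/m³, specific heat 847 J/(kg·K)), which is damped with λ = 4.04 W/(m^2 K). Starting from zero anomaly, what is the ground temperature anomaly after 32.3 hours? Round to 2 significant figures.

Areal heat capacity C = ρ c_p D = 1310 × 847 × 0.469 = 5.20×10^5 J/(m²·K).
τ = C / λ = 5.20×10^5 / 4.04 = 1.29×10^5 s.
Equilibrium anomaly ΔT_eq = F / λ = 86.0 / 4.04 = 21.3 K.
t = 32.3 hours = 1.16×10^5 s, so t/τ = 0.903.
ΔT(t) = ΔT_eq (1 − e^(−t/τ)) = 21.3 × (1 − e^−0.903) = 12.7 K.

13 K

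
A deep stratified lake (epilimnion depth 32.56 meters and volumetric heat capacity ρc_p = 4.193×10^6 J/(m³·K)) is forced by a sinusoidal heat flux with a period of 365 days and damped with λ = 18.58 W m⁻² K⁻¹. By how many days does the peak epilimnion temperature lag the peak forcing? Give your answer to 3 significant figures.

Areal heat capacity C = ρc_p × D = 4.193×10^6 × 32.56 = 1.37×10^8 J m⁻² K⁻¹.
ω = 2π / 3.15×10^7 s = 1.99×10^-7 s⁻¹.
Phase lag φ = arctan(Cω/λ) = arctan(27.2/18.58) = 0.972 rad.
Time lag = φ / ω = 0.972 / 1.99×10^-7 = 4.88×10^6 s = 56.4 days.

56.4 days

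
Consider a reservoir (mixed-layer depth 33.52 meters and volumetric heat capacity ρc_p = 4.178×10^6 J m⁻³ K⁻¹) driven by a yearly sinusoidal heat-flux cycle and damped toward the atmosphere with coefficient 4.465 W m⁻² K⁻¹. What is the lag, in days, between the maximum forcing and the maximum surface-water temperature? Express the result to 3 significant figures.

82.0 days

Areal heat capacity C = ρc_p × D = 4.178×10^6 × 33.52 = 1.40×10^8 J m⁻² K⁻¹.
ω = 2π / 3.15×10^7 s = 1.99×10^-7 s⁻¹.
Phase lag φ = arctan(Cω/λ) = arctan(27.9/4.465) = 1.41 rad.
Time lag = φ / ω = 1.41 / 1.99×10^-7 = 7.09×10^6 s = 82.0 days.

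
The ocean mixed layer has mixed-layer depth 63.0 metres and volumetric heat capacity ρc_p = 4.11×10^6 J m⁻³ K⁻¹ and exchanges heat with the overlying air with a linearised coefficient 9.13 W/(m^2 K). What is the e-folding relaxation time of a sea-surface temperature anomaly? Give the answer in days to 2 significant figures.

Areal heat capacity C = ρc_p × D = 4.11×10^6 × 63.0 = 2.59×10^8 J m⁻² K⁻¹.
Relaxation time τ = C / λ = 2.59×10^8 / 9.13 = 2.84×10^7 s.
In days: 2.84×10^7 s / (86400 s/day) = 328 days.

330 days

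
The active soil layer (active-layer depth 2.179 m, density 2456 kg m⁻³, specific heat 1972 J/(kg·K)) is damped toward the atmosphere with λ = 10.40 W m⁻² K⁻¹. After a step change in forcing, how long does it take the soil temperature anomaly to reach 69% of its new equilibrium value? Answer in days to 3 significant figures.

Areal heat capacity C = ρ c_p D = 2456 × 1972 × 2.179 = 1.06×10^7 J m⁻² K⁻¹.
τ = C / λ = 1.06×10^7 / 10.40 = 1.01×10^6 s.
Fraction reached: 1 − e^(−t/τ) = 0.69 ⇒ t = −τ ln(1 − 0.69) = τ × 1.17.
t = 1.19×10^6 s = 13.8 days.

13.8 days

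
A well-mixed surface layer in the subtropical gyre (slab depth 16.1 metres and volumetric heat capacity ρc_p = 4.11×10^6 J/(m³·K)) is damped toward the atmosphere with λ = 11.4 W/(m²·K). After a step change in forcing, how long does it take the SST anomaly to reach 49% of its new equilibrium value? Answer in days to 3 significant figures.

Areal heat capacity C = ρc_p × D = 4.11×10^6 × 16.1 = 6.62×10^7 J/(m²·K).
τ = C / λ = 6.62×10^7 / 11.4 = 5.80×10^6 s.
Fraction reached: 1 − e^(−t/τ) = 0.49 ⇒ t = −τ ln(1 − 0.49) = τ × 0.673.
t = 3.91×10^6 s = 45.2 days.

45.2 days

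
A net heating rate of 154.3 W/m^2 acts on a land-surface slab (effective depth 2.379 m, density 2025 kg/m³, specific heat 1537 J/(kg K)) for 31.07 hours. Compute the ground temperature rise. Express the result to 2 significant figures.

2.3 K

Areal heat capacity C = ρ c_p D = 2025 × 1537 × 2.379 = 7.40×10^6 J/(m^2 K).
Net heat input Q = F Δt = 154.3 × (31.07 hours × 3600 s/hour) = 1.73×10^7 J/m².
ΔT = Q / C = 1.73×10^7 / 7.40×10^6 = 2.33 K.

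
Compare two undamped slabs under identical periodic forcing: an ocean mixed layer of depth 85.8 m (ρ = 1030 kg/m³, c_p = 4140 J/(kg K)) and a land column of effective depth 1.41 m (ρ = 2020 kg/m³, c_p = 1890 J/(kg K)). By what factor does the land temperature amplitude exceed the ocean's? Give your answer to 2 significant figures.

68

C_ocean = 1030 × 4140 × 85.8 = 3.66×10^8 J/(m²·K).
C_land = 2020 × 1890 × 1.41 = 5.38×10^6 J/(m²·K).
Undamped amplitude ∝ 1/C, so A_land/A_ocean = C_ocean/C_land = 68.0.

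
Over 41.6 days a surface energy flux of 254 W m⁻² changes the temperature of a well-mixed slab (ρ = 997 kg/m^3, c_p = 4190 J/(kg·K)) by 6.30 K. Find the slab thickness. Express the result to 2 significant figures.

Heat input Q = F Δt = 254 × 3.59×10^6 s = 9.13×10^8 J/m².
Required areal heat capacity C = Q / ΔT = 1.45×10^8 J/(m²·K).
Depth D = C / (ρ c_p) = 1.45×10^8 / (997 × 4190) = 34.7 m.

35 m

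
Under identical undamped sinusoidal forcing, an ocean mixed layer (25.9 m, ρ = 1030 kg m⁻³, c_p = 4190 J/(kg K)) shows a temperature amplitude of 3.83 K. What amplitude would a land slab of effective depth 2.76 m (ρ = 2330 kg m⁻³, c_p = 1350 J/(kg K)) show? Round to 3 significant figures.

49.3 K

C_ocean = 1.12×10^8 J/(m²·K); C_land = 8.68×10^6 J/(m²·K).
A ∝ 1/C ⇒ A_land = A_ocean × C_ocean/C_land = 3.83 × 12.9 = 49.3 K.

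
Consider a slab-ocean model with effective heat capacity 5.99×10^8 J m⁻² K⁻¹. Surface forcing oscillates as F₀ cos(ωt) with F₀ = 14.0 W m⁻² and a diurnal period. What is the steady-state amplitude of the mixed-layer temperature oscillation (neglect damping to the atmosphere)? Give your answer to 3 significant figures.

3.21×10^-4 K

Areal heat capacity C = 5.99×10^8 J m⁻² K⁻¹ (given).
Angular frequency ω = 2π / T = 2π / 86400 s = 7.27×10^-5 s⁻¹.
Cω = 5.99×10^8 × 7.27×10^-5 = 43600 W/(m²·K).
Amplitude A = F₀ / (Cω) = 14.0 / 43600 = 3.21×10^-4 K.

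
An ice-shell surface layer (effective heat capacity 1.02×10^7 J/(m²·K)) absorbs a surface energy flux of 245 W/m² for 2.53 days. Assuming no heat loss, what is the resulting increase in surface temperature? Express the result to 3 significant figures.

5.25 K

Areal heat capacity C = 1.02×10^7 J/(m²·K) (given).
Net heat input Q = F Δt = 245 × (2.53 days × 86400 s/day) = 5.36×10^7 J/m².
ΔT = Q / C = 5.36×10^7 / 1.02×10^7 = 5.25 K.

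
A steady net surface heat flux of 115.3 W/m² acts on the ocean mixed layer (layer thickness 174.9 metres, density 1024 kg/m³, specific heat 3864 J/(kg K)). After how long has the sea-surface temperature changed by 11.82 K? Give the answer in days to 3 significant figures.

821 days

Areal heat capacity C = ρ c_p D = 1024 × 3864 × 174.9 = 6.92×10^8 J m⁻² K⁻¹.
Time required: Δt = C ΔT / F = 6.92×10^8 × 11.82 / 115.3 = 7.09×10^7 s.
In days: 7.09×10^7 s / (86400 s/day) = 821 days.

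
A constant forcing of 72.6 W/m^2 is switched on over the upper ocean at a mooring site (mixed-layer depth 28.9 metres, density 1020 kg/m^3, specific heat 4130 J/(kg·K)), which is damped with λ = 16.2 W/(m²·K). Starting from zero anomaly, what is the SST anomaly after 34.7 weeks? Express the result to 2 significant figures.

Areal heat capacity C = ρ c_p D = 1020 × 4130 × 28.9 = 1.22×10^8 J/(m²·K).
τ = C / λ = 1.22×10^8 / 16.2 = 7.52×10^6 s.
Equilibrium anomaly ΔT_eq = F / λ = 72.6 / 16.2 = 4.48 K.
t = 34.7 weeks = 2.10×10^7 s, so t/τ = 2.79.
ΔT(t) = ΔT_eq (1 − e^(−t/τ)) = 4.48 × (1 − e^−2.79) = 4.21 K.

4.2 K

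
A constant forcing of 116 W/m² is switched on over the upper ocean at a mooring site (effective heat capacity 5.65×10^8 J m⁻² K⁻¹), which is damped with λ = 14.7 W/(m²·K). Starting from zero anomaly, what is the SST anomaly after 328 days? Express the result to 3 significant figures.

Areal heat capacity C = 5.65×10^8 J m⁻² K⁻¹ (given).
τ = C / λ = 5.65×10^8 / 14.7 = 3.84×10^7 s.
Equilibrium anomaly ΔT_eq = F / λ = 116 / 14.7 = 7.89 K.
t = 328 days = 2.83×10^7 s, so t/τ = 0.737.
ΔT(t) = ΔT_eq (1 − e^(−t/τ)) = 7.89 × (1 − e^−0.737) = 4.12 K.

4.12 K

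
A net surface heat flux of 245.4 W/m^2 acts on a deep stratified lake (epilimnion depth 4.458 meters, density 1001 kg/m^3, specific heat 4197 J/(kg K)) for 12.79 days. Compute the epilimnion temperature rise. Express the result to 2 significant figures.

14 K

Areal heat capacity C = ρ c_p D = 1001 × 4197 × 4.458 = 1.87×10^7 J m⁻² K⁻¹.
Net heat input Q = F Δt = 245.4 × (12.79 days × 86400 s/day) = 2.71×10^8 J/m².
ΔT = Q / C = 2.71×10^8 / 1.87×10^7 = 14.5 K.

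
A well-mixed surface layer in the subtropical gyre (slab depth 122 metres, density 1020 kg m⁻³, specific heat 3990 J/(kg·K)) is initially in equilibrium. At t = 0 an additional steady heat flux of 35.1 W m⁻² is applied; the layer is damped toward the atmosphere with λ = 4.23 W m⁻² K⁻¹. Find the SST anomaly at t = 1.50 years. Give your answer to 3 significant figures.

Areal heat capacity C = ρ c_p D = 1020 × 3990 × 122 = 4.97×10^8 J/(m²·K).
τ = C / λ = 4.97×10^8 / 4.23 = 1.17×10^8 s.
Equilibrium anomaly ΔT_eq = F / λ = 35.1 / 4.23 = 8.30 K.
t = 1.50 years = 4.73×10^7 s, so t/τ = 0.403.
ΔT(t) = ΔT_eq (1 − e^(−t/τ)) = 8.30 × (1 − e^−0.403) = 2.75 K.

2.75 K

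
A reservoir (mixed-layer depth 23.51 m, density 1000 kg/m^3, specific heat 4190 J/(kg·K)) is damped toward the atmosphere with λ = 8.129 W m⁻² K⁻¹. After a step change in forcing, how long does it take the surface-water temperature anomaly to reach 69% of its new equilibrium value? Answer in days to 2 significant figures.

160 days

Areal heat capacity C = ρ c_p D = 1000 × 4190 × 23.51 = 9.85×10^7 J/(m^2 K).
τ = C / λ = 9.85×10^7 / 8.129 = 1.21×10^7 s.
Fraction reached: 1 − e^(−t/τ) = 0.69 ⇒ t = −τ ln(1 − 0.69) = τ × 1.17.
t = 1.42×10^7 s = 164 days.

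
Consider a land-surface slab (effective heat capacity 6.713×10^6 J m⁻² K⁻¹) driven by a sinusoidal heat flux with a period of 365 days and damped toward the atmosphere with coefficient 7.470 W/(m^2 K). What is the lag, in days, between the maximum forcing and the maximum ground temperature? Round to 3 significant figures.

10.3 days

Areal heat capacity C = 6.713×10^6 J m⁻² K⁻¹ (given).
ω = 2π / 3.15×10^7 s = 1.99×10^-7 s⁻¹.
Phase lag φ = arctan(Cω/λ) = arctan(1.34/7.470) = 0.177 rad.
Time lag = φ / ω = 0.177 / 1.99×10^-7 = 8.89×10^5 s = 10.3 days.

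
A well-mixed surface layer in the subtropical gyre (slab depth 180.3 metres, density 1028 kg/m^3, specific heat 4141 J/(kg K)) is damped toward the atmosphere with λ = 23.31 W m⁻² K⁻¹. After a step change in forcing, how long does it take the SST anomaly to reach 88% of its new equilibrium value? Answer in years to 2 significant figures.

Areal heat capacity C = ρ c_p D = 1028 × 4141 × 180.3 = 7.68×10^8 J m⁻² K⁻¹.
τ = C / λ = 7.68×10^8 / 23.31 = 3.29×10^7 s.
Fraction reached: 1 − e^(−t/τ) = 0.88 ⇒ t = −τ ln(1 − 0.88) = τ × 2.12.
t = 6.98×10^7 s = 2.21 years.

2.2 years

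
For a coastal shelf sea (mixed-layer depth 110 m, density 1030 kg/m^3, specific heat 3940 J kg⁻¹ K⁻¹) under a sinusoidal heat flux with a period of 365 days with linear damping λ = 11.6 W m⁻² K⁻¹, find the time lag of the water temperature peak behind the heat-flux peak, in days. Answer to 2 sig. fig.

Areal heat capacity C = ρ c_p D = 1030 × 3940 × 110 = 4.46×10^8 J/(m²·K).
ω = 2π / 3.15×10^7 s = 1.99×10^-7 s⁻¹.
Phase lag φ = arctan(Cω/λ) = arctan(88.9/11.6) = 1.44 rad.
Time lag = φ / ω = 1.44 / 1.99×10^-7 = 7.23×10^6 s = 83.7 days.

84 days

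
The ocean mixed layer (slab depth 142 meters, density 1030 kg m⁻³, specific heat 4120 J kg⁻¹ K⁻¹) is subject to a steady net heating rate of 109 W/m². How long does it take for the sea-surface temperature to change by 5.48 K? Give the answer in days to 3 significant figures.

Areal heat capacity C = ρ c_p D = 1030 × 4120 × 142 = 6.03×10^8 J/(m^2 K).
Time required: Δt = C ΔT / F = 6.03×10^8 × 5.48 / 109 = 3.03×10^7 s.
In days: 3.03×10^7 s / (86400 s/day) = 351 days.

351 days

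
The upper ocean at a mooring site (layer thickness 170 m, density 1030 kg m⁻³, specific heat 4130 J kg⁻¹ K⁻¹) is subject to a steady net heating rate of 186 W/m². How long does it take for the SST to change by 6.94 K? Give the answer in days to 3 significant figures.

312 days

Areal heat capacity C = ρ c_p D = 1030 × 4130 × 170 = 7.23×10^8 J/(m^2 K).
Time required: Δt = C ΔT / F = 7.23×10^8 × 6.94 / 186 = 2.70×10^7 s.
In days: 2.70×10^7 s / (86400 s/day) = 312 days.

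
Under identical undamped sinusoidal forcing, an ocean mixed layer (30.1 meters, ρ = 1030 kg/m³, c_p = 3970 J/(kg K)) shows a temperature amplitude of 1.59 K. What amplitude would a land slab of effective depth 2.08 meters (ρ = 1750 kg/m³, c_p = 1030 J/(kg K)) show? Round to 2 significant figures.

52 K

C_ocean = 1.23×10^8 J/(m²·K); C_land = 3.75×10^6 J/(m²·K).
A ∝ 1/C ⇒ A_land = A_ocean × C_ocean/C_land = 1.59 × 32.8 = 52.2 K.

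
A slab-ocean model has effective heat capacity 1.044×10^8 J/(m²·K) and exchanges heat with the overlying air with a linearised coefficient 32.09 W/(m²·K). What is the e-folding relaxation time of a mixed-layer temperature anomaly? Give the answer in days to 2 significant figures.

Areal heat capacity C = 1.044×10^8 J/(m²·K) (given).
Relaxation time τ = C / λ = 1.04×10^8 / 32.09 = 3.25×10^6 s.
In days: 3.25×10^6 s / (86400 s/day) = 37.7 days.

38 days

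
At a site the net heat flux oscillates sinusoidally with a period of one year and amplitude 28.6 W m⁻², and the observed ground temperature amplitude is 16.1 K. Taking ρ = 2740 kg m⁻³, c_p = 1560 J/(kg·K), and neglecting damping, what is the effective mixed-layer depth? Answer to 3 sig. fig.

ω = 2π / 3.15×10^7 s = 1.99×10^-7 s⁻¹.
Required C = F₀ / (A ω) = 28.6 / (16.1 × 1.99×10^-7) = 8.92×10^6 J/(m²·K).
D = C / (ρ c_p) = 8.92×10^6 / (2740 × 1560) = 2.09 m.

2.09 m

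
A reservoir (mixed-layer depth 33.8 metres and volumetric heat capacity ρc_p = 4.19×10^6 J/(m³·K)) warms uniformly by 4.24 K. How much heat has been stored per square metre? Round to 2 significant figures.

Areal heat capacity C = ρc_p × D = 4.19×10^6 × 33.8 = 1.42×10^8 J/(m^2 K).
ΔQ = C ΔT = 1.42×10^8 × 4.24 = 6.00×10^8 J/m².

6.0×10^8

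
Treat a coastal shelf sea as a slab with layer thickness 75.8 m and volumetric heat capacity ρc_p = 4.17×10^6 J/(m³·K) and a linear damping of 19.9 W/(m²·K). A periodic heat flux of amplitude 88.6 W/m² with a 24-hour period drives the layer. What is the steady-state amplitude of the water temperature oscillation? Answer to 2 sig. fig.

Areal heat capacity C = ρc_p × D = 4.17×10^6 × 75.8 = 3.16×10^8 J m⁻² K⁻¹.
Angular frequency ω = 2π / T = 2π / 86400 s = 7.27×10^-5 s⁻¹.
√((Cω)² + λ²) = √((23000)² + 19.9²) = 23000 W/(m²·K).
Amplitude A = F₀ / √((Cω)²+λ²) = 88.6 / 23000 = 0.00385 K.

0.0039 K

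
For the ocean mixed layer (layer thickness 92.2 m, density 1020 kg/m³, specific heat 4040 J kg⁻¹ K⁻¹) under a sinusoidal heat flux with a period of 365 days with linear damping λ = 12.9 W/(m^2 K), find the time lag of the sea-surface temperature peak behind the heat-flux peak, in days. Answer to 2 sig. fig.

Areal heat capacity C = ρ c_p D = 1020 × 4040 × 92.2 = 3.80×10^8 J m⁻² K⁻¹.
ω = 2π / 3.15×10^7 s = 1.99×10^-7 s⁻¹.
Phase lag φ = arctan(Cω/λ) = arctan(75.7/12.9) = 1.40 rad.
Time lag = φ / ω = 1.40 / 1.99×10^-7 = 7.04×10^6 s = 81.4 days.

81 days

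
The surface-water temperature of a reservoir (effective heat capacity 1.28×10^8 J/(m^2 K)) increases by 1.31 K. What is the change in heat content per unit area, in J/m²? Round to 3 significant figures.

Areal heat capacity C = 1.28×10^8 J/(m^2 K) (given).
ΔQ = C ΔT = 1.28×10^8 × 1.31 = 1.68×10^8 J/m².

1.68×10^8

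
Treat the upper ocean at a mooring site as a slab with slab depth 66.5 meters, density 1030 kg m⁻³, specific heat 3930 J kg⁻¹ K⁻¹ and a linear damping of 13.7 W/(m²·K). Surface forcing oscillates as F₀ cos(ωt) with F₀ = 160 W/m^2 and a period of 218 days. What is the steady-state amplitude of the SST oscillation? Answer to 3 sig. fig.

Areal heat capacity C = ρ c_p D = 1030 × 3930 × 66.5 = 2.69×10^8 J/(m^2 K).
Angular frequency ω = 2π / T = 2π / 1.88×10^7 s = 3.34×10^-7 s⁻¹.
√((Cω)² + λ²) = √((89.8)² + 13.7²) = 90.8 W/(m²·K).
Amplitude A = F₀ / √((Cω)²+λ²) = 160 / 90.8 = 1.76 K.

1.76 K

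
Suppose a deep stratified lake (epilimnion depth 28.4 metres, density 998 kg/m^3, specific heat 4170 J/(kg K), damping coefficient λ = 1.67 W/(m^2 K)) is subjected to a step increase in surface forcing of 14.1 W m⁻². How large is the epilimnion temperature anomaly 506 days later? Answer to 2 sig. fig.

3.9 K

Areal heat capacity C = ρ c_p D = 998 × 4170 × 28.4 = 1.18×10^8 J m⁻² K⁻¹.
τ = C / λ = 1.18×10^8 / 1.67 = 7.08×10^7 s.
Equilibrium anomaly ΔT_eq = F / λ = 14.1 / 1.67 = 8.44 K.
t = 506 days = 4.37×10^7 s, so t/τ = 0.618.
ΔT(t) = ΔT_eq (1 − e^(−t/τ)) = 8.44 × (1 − e^−0.618) = 3.89 K.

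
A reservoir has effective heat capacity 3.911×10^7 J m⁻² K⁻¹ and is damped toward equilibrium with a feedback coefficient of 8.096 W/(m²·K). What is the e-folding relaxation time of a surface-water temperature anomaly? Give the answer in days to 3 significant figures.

55.9 days

Areal heat capacity C = 3.911×10^7 J m⁻² K⁻¹ (given).
Relaxation time τ = C / λ = 3.91×10^7 / 8.096 = 4.83×10^6 s.
In days: 4.83×10^6 s / (86400 s/day) = 55.9 days.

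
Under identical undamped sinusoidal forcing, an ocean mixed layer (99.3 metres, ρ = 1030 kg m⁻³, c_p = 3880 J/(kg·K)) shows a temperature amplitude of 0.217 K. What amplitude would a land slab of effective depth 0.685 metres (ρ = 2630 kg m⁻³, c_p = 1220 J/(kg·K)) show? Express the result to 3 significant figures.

C_ocean = 3.97×10^8 J/(m²·K); C_land = 2.20×10^6 J/(m²·K).
A ∝ 1/C ⇒ A_land = A_ocean × C_ocean/C_land = 0.217 × 181 = 39.2 K.

39.2 K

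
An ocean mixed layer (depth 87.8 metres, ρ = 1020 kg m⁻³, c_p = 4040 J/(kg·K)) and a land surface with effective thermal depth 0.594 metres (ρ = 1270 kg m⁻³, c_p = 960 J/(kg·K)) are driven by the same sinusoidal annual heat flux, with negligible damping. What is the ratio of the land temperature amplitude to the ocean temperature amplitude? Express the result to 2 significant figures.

500

C_ocean = 1020 × 4040 × 87.8 = 3.62×10^8 J/(m²·K).
C_land = 1270 × 960 × 0.594 = 7.24×10^5 J/(m²·K).
Undamped amplitude ∝ 1/C, so A_land/A_ocean = C_ocean/C_land = 500.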